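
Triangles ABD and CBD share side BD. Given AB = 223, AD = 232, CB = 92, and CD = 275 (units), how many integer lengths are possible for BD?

From triangle ABD: 9 < BD < 455.
From triangle CBD: 183 < BD < 367.
Intersection: 183 < BD < 367, so integers 184 through 366: 183 values.

183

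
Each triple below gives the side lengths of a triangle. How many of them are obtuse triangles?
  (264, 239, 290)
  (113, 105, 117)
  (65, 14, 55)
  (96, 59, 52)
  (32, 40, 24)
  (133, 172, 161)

2

(264,239,290): 239²+264² = 126817 > 84100 = 290² → acute
(113,105,117): 105²+113² = 23794 > 13689 = 117² → acute
(65,14,55): 14²+55² = 3221 < 4225 = 65² → obtuse
(96,59,52): 52²+59² = 6185 < 9216 = 96² → obtuse
(32,40,24): 24²+32² = 1600 = 40² → right
(133,172,161): 133²+161² = 43610 > 29584 = 172² → acute
2 of the 6 are obtuse.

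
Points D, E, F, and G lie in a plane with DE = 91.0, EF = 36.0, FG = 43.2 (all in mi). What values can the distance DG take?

11.8 ≤ DG ≤ 170.2 mi

The maximum is all hops collinear in one direction: 91.0 + 36.0 + 43.2 = 170.2.
The longest hop is 91.0; the others sum to 79.2. Folding the others back against it leaves at least 91.0 − 79.2 = 11.8.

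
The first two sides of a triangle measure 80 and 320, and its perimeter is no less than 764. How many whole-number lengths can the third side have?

Triangle inequality: 240 < x < 400. Perimeter ≥ 764 gives x ≥ 764 − 80 − 320 = 364.
So 364 ≤ x < 400; integers 364 through 399: 36 values.

36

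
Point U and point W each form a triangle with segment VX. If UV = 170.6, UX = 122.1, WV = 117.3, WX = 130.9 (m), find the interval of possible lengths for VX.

48.5 < VX < 248.2

From triangle UVX: |170.6 − 122.1| < VX < 170.6 + 122.1, i.e. 48.5 < VX < 292.7.
From triangle WVX: 13.6 < VX < 248.2.
Both must hold, so VX lies in the intersection.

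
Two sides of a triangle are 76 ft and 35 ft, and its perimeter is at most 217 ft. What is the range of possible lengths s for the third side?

Triangle inequality alone gives 41 < s < 111.
The perimeter condition gives s ≤ 217 − 76 − 35 = 106.
Intersecting the two: 41 < s ≤ 106.

41 < s ≤ 106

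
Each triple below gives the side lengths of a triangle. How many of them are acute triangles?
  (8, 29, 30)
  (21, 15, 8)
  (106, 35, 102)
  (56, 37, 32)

2

(8,29,30): 8²+29² = 905 > 900 = 30² → acute
(21,15,8): 8²+15² = 289 < 441 = 21² → obtuse
(106,35,102): 35²+102² = 11629 > 11236 = 106² → acute
(56,37,32): 32²+37² = 2393 < 3136 = 56² → obtuse
2 of the 4 are acute.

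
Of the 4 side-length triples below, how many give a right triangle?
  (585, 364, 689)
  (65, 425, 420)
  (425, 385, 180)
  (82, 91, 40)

3

(585,364,689): 364²+585² = 474721 = 689² → right
(65,425,420): 65²+420² = 180625 = 425² → right
(425,385,180): 180²+385² = 180625 = 425² → right
(82,91,40): 40²+82² = 8324 > 8281 = 91² → acute
3 of the 4 are right.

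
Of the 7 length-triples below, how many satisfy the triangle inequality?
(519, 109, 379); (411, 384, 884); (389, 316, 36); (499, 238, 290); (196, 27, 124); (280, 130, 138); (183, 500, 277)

(109,379,519): 109+379 ≤ 519 → not valid
(384,411,884): 384+411 ≤ 884 → not valid
(36,316,389): 36+316 ≤ 389 → not valid
(238,290,499): 238+290 > 499 → valid
(27,124,196): 27+124 ≤ 196 → not valid
(130,138,280): 130+138 ≤ 280 → not valid
(183,277,500): 183+277 ≤ 500 → not valid
1 of the 7 triples forms a triangle.

1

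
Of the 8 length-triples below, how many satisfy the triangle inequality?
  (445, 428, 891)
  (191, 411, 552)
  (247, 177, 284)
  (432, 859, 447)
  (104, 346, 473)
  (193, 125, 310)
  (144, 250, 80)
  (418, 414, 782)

(428,445,891): 428+445 ≤ 891 → not valid
(191,411,552): 191+411 > 552 → valid
(177,247,284): 177+247 > 284 → valid
(432,447,859): 432+447 > 859 → valid
(104,346,473): 104+346 ≤ 473 → not valid
(125,193,310): 125+193 > 310 → valid
(80,144,250): 80+144 ≤ 250 → not valid
(414,418,782): 414+418 > 782 → valid
5 of the 8 triples form a triangle.

5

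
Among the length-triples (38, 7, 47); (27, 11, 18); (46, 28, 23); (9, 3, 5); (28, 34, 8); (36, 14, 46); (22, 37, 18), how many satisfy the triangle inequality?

(7,38,47): 7+38 ≤ 47 → not valid
(11,18,27): 11+18 > 27 → valid
(23,28,46): 23+28 > 46 → valid
(3,5,9): 3+5 ≤ 9 → not valid
(8,28,34): 8+28 > 34 → valid
(14,36,46): 14+36 > 46 → valid
(18,22,37): 18+22 > 37 → valid
5 of the 7 triples form a triangle.

5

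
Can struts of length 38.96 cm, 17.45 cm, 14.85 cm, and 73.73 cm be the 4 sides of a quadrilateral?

No

For a quadrilateral, each side must be shorter than the sum of the others.
Here the longest side is 73.73, but the remaining 3 sides sum to only 71.26.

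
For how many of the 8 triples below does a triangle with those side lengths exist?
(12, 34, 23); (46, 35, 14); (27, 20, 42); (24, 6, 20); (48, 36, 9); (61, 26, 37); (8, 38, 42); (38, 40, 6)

7

(12,23,34): 12+23 > 34 → valid
(14,35,46): 14+35 > 46 → valid
(20,27,42): 20+27 > 42 → valid
(6,20,24): 6+20 > 24 → valid
(9,36,48): 9+36 ≤ 48 → not valid
(26,37,61): 26+37 > 61 → valid
(8,38,42): 8+38 > 42 → valid
(6,38,40): 6+38 > 40 → valid
7 of the 8 triples form a triangle.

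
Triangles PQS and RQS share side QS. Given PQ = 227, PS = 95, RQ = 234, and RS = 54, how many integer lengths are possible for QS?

107

From triangle PQS: 132 < QS < 322.
From triangle RQS: 180 < QS < 288.
Intersection: 180 < QS < 288, so integers 181 through 287: 107 values.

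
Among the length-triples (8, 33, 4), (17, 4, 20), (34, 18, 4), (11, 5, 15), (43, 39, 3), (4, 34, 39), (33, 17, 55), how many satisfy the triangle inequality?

(4,8,33): 4+8 ≤ 33 → not valid
(4,17,20): 4+17 > 20 → valid
(4,18,34): 4+18 ≤ 34 → not valid
(5,11,15): 5+11 > 15 → valid
(3,39,43): 3+39 ≤ 43 → not valid
(4,34,39): 4+34 ≤ 39 → not valid
(17,33,55): 17+33 ≤ 55 → not valid
2 of the 7 triples form a triangle.

2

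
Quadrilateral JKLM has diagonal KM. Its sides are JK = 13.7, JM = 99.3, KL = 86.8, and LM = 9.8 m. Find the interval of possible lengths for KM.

85.6 < KM < 96.6

From triangle JKM: |13.7 − 99.3| < KM < 13.7 + 99.3, i.e. 85.6 < KM < 113.0.
From triangle LKM: 77.0 < KM < 96.6.
Both must hold, so KM lies in the intersection.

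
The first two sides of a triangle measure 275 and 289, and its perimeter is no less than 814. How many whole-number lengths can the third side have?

314

Triangle inequality: 14 < x < 564. Perimeter ≥ 814 gives x ≥ 814 − 275 − 289 = 250.
So 250 ≤ x < 564; integers 250 through 563: 314 values.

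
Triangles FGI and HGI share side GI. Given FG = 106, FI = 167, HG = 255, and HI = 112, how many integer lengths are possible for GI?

From triangle FGI: 61 < GI < 273.
From triangle HGI: 143 < GI < 367.
Intersection: 143 < GI < 273, so integers 144 through 272: 129 values.

129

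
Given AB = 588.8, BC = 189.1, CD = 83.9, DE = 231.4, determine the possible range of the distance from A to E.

84.4 ≤ AE ≤ 1093.2

The maximum is all hops collinear in one direction: 588.8 + 189.1 + 83.9 + 231.4 = 1093.2.
The longest hop is 588.8; the others sum to 504.4. Folding the others back against it leaves at least 588.8 − 504.4 = 84.4.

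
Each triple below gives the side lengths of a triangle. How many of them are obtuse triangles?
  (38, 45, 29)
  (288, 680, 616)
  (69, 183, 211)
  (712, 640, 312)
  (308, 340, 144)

(38,45,29): 29²+38² = 2285 > 2025 = 45² → acute
(288,680,616): 288²+616² = 462400 = 680² → right
(69,183,211): 69²+183² = 38250 < 44521 = 211² → obtuse
(712,640,312): 312²+640² = 506944 = 712² → right
(308,340,144): 144²+308² = 115600 = 340² → right
1 of the 5 is obtuse.

1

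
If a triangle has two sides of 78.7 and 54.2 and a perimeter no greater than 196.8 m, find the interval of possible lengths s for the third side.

Triangle inequality alone gives 24.5 < s < 132.9.
The perimeter condition gives s ≤ 196.8 − 78.7 − 54.2 = 63.9.
Intersecting the two: 24.5 < s ≤ 63.9.

24.5 < s ≤ 63.9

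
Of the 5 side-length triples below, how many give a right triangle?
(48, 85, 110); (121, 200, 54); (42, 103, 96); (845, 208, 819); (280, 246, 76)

(48,85,110): 48²+85² = 9529 < 12100 = 110² → obtuse
(121,200,54): 54+121 ≤ 200, not a triangle
(42,103,96): 42²+96² = 10980 > 10609 = 103² → acute
(845,208,819): 208²+819² = 714025 = 845² → right
(280,246,76): 76²+246² = 66292 < 78400 = 280² → obtuse
1 of the 5 is right.

1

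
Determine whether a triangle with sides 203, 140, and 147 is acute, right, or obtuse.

Compare the square of the longest side to the sum of squares of the other two: 140² + 147² = 41209 = 203².

right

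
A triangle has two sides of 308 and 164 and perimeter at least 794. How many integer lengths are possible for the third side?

Triangle inequality: 144 < x < 472. Perimeter ≥ 794 gives x ≥ 794 − 308 − 164 = 322.
So 322 ≤ x < 472; integers 322 through 471: 150 values.

150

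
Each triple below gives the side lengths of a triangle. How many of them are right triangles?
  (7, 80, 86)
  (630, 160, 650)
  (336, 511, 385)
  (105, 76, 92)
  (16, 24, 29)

2

(7,80,86): 7²+80² = 6449 < 7396 = 86² → obtuse
(630,160,650): 160²+630² = 422500 = 650² → right
(336,511,385): 336²+385² = 261121 = 511² → right
(105,76,92): 76²+92² = 14240 > 11025 = 105² → acute
(16,24,29): 16²+24² = 832 < 841 = 29² → obtuse
2 of the 5 are right.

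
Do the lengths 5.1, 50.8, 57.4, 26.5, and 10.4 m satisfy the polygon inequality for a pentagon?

A pentagon exists iff every side is shorter than the sum of the others — equivalently, the longest side is less than the sum of the rest.
Longest side 57.4 < 92.8 (sum of the remaining 4), so yes.

Yes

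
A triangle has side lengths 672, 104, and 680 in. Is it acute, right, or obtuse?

Compare the square of the longest side to the sum of squares of the other two: 104² + 672² = 462400 = 680².

right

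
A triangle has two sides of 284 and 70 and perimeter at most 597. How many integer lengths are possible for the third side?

Triangle inequality: 214 < x < 354. Perimeter ≤ 597 gives x ≤ 597 − 284 − 70 = 243.
So 214 < x ≤ 243; integers 215 through 243: 29 values.

29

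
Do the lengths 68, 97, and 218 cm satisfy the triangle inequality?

The longest side is 218, but the other two sum to only 165.
165 < 218, so the triangle inequality fails.

No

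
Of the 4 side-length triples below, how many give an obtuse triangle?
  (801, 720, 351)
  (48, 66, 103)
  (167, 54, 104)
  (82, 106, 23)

1

(801,720,351): 351²+720² = 641601 = 801² → right
(48,66,103): 48²+66² = 6660 < 10609 = 103² → obtuse
(167,54,104): 54+104 ≤ 167, not a triangle
(82,106,23): 23+82 ≤ 106, not a triangle
1 of the 4 is obtuse.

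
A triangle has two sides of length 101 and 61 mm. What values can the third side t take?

40 < t < 162 (mm)

By the triangle inequality, t must be less than 101 + 61 = 162 and greater than |101 − 61| = 40.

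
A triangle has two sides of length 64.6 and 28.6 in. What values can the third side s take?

36.0 < s < 93.2 (in)

By the triangle inequality, s must be less than 64.6 + 28.6 = 93.2 and greater than |64.6 − 28.6| = 36.0.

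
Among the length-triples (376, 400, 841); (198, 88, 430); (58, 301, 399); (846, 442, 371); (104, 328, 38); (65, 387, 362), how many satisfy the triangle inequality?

(376,400,841): 376+400 ≤ 841 → not valid
(88,198,430): 88+198 ≤ 430 → not valid
(58,301,399): 58+301 ≤ 399 → not valid
(371,442,846): 371+442 ≤ 846 → not valid
(38,104,328): 38+104 ≤ 328 → not valid
(65,362,387): 65+362 > 387 → valid
1 of the 6 triples forms a triangle.

1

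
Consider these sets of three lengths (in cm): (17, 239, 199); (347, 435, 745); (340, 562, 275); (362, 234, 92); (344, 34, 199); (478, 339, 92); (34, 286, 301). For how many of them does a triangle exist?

3

(17,199,239): 17+199 ≤ 239 → not valid
(347,435,745): 347+435 > 745 → valid
(275,340,562): 275+340 > 562 → valid
(92,234,362): 92+234 ≤ 362 → not valid
(34,199,344): 34+199 ≤ 344 → not valid
(92,339,478): 92+339 ≤ 478 → not valid
(34,286,301): 34+286 > 301 → valid
3 of the 7 triples form a triangle.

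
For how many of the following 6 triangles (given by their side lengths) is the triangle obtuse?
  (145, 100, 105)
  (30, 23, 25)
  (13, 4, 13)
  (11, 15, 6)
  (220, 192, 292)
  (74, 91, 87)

1

(145,100,105): 100²+105² = 21025 = 145² → right
(30,23,25): 23²+25² = 1154 > 900 = 30² → acute
(13,4,13): 4²+13² = 185 > 169 = 13² → acute
(11,15,6): 6²+11² = 157 < 225 = 15² → obtuse
(220,192,292): 192²+220² = 85264 = 292² → right
(74,91,87): 74²+87² = 13045 > 8281 = 91² → acute
1 of the 6 is obtuse.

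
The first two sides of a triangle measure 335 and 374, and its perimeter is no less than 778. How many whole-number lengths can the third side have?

Triangle inequality: 39 < x < 709. Perimeter ≥ 778 gives x ≥ 778 − 335 − 374 = 69.
So 69 ≤ x < 709; integers 69 through 708: 640 values.

640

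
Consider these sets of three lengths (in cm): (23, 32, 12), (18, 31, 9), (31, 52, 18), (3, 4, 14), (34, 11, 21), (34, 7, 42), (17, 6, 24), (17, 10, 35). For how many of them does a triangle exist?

1

(12,23,32): 12+23 > 32 → valid
(9,18,31): 9+18 ≤ 31 → not valid
(18,31,52): 18+31 ≤ 52 → not valid
(3,4,14): 3+4 ≤ 14 → not valid
(11,21,34): 11+21 ≤ 34 → not valid
(7,34,42): 7+34 ≤ 42 → not valid
(6,17,24): 6+17 ≤ 24 → not valid
(10,17,35): 10+17 ≤ 35 → not valid
1 of the 8 triples forms a triangle.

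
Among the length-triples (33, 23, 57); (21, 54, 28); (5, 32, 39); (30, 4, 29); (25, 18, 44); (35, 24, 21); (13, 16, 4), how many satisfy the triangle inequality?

3

(23,33,57): 23+33 ≤ 57 → not valid
(21,28,54): 21+28 ≤ 54 → not valid
(5,32,39): 5+32 ≤ 39 → not valid
(4,29,30): 4+29 > 30 → valid
(18,25,44): 18+25 ≤ 44 → not valid
(21,24,35): 21+24 > 35 → valid
(4,13,16): 4+13 > 16 → valid
3 of the 7 triples form a triangle.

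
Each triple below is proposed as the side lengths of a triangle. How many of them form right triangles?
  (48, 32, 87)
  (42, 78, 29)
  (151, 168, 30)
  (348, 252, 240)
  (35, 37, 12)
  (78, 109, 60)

(48,32,87): 32+48 ≤ 87, not a triangle
(42,78,29): 29+42 ≤ 78, not a triangle
(151,168,30): 30²+151² = 23701 < 28224 = 168² → obtuse
(348,252,240): 240²+252² = 121104 = 348² → right
(35,37,12): 12²+35² = 1369 = 37² → right
(78,109,60): 60²+78² = 9684 < 11881 = 109² → obtuse
2 of the 6 are right.

2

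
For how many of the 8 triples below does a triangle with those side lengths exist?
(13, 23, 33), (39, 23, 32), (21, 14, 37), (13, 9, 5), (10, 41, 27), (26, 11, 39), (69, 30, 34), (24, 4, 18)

3

(13,23,33): 13+23 > 33 → valid
(23,32,39): 23+32 > 39 → valid
(14,21,37): 14+21 ≤ 37 → not valid
(5,9,13): 5+9 > 13 → valid
(10,27,41): 10+27 ≤ 41 → not valid
(11,26,39): 11+26 ≤ 39 → not valid
(30,34,69): 30+34 ≤ 69 → not valid
(4,18,24): 4+18 ≤ 24 → not valid
3 of the 8 triples form a triangle.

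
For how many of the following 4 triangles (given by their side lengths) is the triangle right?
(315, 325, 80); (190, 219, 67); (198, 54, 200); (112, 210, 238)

2

(315,325,80): 80²+315² = 105625 = 325² → right
(190,219,67): 67²+190² = 40589 < 47961 = 219² → obtuse
(198,54,200): 54²+198² = 42120 > 40000 = 200² → acute
(112,210,238): 112²+210² = 56644 = 238² → right
2 of the 4 are right.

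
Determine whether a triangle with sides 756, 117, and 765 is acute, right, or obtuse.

right

Compare the square of the longest side to the sum of squares of the other two: 117² + 756² = 585225 = 765².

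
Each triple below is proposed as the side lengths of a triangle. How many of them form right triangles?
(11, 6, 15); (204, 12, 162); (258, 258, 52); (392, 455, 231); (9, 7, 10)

1

(11,6,15): 6²+11² = 157 < 225 = 15² → obtuse
(204,12,162): 12+162 ≤ 204, not a triangle
(258,258,52): 52²+258² = 69268 > 66564 = 258² → acute
(392,455,231): 231²+392² = 207025 = 455² → right
(9,7,10): 7²+9² = 130 > 100 = 10² → acute
1 of the 5 is right.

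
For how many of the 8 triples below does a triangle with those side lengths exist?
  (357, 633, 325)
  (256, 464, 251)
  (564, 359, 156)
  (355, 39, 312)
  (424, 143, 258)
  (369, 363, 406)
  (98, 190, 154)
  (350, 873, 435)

(325,357,633): 325+357 > 633 → valid
(251,256,464): 251+256 > 464 → valid
(156,359,564): 156+359 ≤ 564 → not valid
(39,312,355): 39+312 ≤ 355 → not valid
(143,258,424): 143+258 ≤ 424 → not valid
(363,369,406): 363+369 > 406 → valid
(98,154,190): 98+154 > 190 → valid
(350,435,873): 350+435 ≤ 873 → not valid
4 of the 8 triples form a triangle.

4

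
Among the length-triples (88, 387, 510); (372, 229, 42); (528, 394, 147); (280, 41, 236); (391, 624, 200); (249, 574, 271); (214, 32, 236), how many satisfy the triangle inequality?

(88,387,510): 88+387 ≤ 510 → not valid
(42,229,372): 42+229 ≤ 372 → not valid
(147,394,528): 147+394 > 528 → valid
(41,236,280): 41+236 ≤ 280 → not valid
(200,391,624): 200+391 ≤ 624 → not valid
(249,271,574): 249+271 ≤ 574 → not valid
(32,214,236): 32+214 > 236 → valid
2 of the 7 triples form a triangle.

2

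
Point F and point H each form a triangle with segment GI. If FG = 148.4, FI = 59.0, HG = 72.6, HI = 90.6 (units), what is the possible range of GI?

From triangle FGI: |148.4 − 59.0| < GI < 148.4 + 59.0, i.e. 89.4 < GI < 207.4.
From triangle HGI: 18.0 < GI < 163.2.
Both must hold, so GI lies in the intersection.

89.4 < GI < 163.2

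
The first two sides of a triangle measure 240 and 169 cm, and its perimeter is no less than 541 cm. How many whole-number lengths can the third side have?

277

Triangle inequality: 71 < x < 409. Perimeter ≥ 541 gives x ≥ 541 − 240 − 169 = 132.
So 132 ≤ x < 409; integers 132 through 408: 277 values.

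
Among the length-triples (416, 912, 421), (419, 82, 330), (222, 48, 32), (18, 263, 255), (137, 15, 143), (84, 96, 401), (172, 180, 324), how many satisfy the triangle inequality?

3

(416,421,912): 416+421 ≤ 912 → not valid
(82,330,419): 82+330 ≤ 419 → not valid
(32,48,222): 32+48 ≤ 222 → not valid
(18,255,263): 18+255 > 263 → valid
(15,137,143): 15+137 > 143 → valid
(84,96,401): 84+96 ≤ 401 → not valid
(172,180,324): 172+180 > 324 → valid
3 of the 7 triples form a triangle.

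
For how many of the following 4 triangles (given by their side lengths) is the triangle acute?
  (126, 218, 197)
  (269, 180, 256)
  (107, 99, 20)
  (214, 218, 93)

(126,218,197): 126²+197² = 54685 > 47524 = 218² → acute
(269,180,256): 180²+256² = 97936 > 72361 = 269² → acute
(107,99,20): 20²+99² = 10201 < 11449 = 107² → obtuse
(214,218,93): 93²+214² = 54445 > 47524 = 218² → acute
3 of the 4 are acute.

3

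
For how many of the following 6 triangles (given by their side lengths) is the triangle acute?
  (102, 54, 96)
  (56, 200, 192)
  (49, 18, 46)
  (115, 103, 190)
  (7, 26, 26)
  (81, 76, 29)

(102,54,96): 54²+96² = 12132 > 10404 = 102² → acute
(56,200,192): 56²+192² = 40000 = 200² → right
(49,18,46): 18²+46² = 2440 > 2401 = 49² → acute
(115,103,190): 103²+115² = 23834 < 36100 = 190² → obtuse
(7,26,26): 7²+26² = 725 > 676 = 26² → acute
(81,76,29): 29²+76² = 6617 > 6561 = 81² → acute
4 of the 6 are acute.

4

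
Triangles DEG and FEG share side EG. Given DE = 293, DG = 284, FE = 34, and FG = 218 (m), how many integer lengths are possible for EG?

From triangle DEG: 9 < EG < 577.
From triangle FEG: 184 < EG < 252.
Intersection: 184 < EG < 252, so integers 185 through 251: 67 values.

67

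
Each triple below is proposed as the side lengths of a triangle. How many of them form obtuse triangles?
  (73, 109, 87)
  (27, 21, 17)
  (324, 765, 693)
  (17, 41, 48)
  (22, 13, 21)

(73,109,87): 73²+87² = 12898 > 11881 = 109² → acute
(27,21,17): 17²+21² = 730 > 729 = 27² → acute
(324,765,693): 324²+693² = 585225 = 765² → right
(17,41,48): 17²+41² = 1970 < 2304 = 48² → obtuse
(22,13,21): 13²+21² = 610 > 484 = 22² → acute
1 of the 5 is obtuse.

1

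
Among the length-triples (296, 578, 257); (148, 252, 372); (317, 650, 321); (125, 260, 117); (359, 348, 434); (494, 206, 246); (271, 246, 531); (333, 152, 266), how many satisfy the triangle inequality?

3

(257,296,578): 257+296 ≤ 578 → not valid
(148,252,372): 148+252 > 372 → valid
(317,321,650): 317+321 ≤ 650 → not valid
(117,125,260): 117+125 ≤ 260 → not valid
(348,359,434): 348+359 > 434 → valid
(206,246,494): 206+246 ≤ 494 → not valid
(246,271,531): 246+271 ≤ 531 → not valid
(152,266,333): 152+266 > 333 → valid
3 of the 8 triples form a triangle.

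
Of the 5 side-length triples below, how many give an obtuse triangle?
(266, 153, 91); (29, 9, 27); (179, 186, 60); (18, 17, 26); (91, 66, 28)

(266,153,91): 91+153 ≤ 266, not a triangle
(29,9,27): 9²+27² = 810 < 841 = 29² → obtuse
(179,186,60): 60²+179² = 35641 > 34596 = 186² → acute
(18,17,26): 17²+18² = 613 < 676 = 26² → obtuse
(91,66,28): 28²+66² = 5140 < 8281 = 91² → obtuse
3 of the 5 are obtuse.

3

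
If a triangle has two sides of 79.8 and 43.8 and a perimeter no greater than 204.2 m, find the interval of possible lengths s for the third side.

Triangle inequality alone gives 36.0 < s < 123.6.
The perimeter condition gives s ≤ 204.2 − 79.8 − 43.8 = 80.6.
Intersecting the two: 36.0 < s ≤ 80.6.

36.0 < s ≤ 80.6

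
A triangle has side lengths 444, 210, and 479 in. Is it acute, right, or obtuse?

Compare the square of the longest side to the sum of squares of the other two: 210² + 444² = 241236 > 229441 = 479².

acute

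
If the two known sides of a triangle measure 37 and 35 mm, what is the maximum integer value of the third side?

The third side must be strictly less than 37 + 35 = 72.
The largest integer below 72 is 71.

71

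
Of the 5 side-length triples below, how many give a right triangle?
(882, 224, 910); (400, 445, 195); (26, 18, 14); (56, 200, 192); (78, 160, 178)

4

(882,224,910): 224²+882² = 828100 = 910² → right
(400,445,195): 195²+400² = 198025 = 445² → right
(26,18,14): 14²+18² = 520 < 676 = 26² → obtuse
(56,200,192): 56²+192² = 40000 = 200² → right
(78,160,178): 78²+160² = 31684 = 178² → right
4 of the 5 are right.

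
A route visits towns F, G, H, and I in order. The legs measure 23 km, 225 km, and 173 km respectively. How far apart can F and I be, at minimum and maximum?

The maximum is all hops collinear in one direction: 23 + 225 + 173 = 421.
The longest hop is 225; the others sum to 196. Folding the others back against it leaves at least 225 − 196 = 29.

29 ≤ FI ≤ 421 km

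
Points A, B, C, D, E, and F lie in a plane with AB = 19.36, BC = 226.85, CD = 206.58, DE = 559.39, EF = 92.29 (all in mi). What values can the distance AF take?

The maximum is all hops collinear in one direction: 19.36 + 226.85 + 206.58 + 559.39 + 92.29 = 1104.47.
The longest hop is 559.39; the others sum to 545.08. Folding the others back against it leaves at least 559.39 − 545.08 = 14.31.

14.31 ≤ AF ≤ 1104.47 mi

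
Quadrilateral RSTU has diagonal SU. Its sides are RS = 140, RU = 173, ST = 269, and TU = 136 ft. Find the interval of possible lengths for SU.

From triangle RSU: |140 − 173| < SU < 140 + 173, i.e. 33 < SU < 313.
From triangle TSU: 133 < SU < 405.
Both must hold, so SU lies in the intersection.

133 < SU < 313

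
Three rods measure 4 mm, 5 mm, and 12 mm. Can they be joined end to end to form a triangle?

No

The longest side is 12, but the other two sum to only 9.
9 < 12, so the triangle inequality fails.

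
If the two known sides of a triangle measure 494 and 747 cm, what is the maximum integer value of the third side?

1240

The third side must be strictly less than 494 + 747 = 1241.
The largest integer below 1241 is 1240.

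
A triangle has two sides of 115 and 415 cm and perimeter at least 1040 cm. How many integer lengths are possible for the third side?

20

Triangle inequality: 300 < x < 530. Perimeter ≥ 1040 gives x ≥ 1040 − 115 − 415 = 510.
So 510 ≤ x < 530; integers 510 through 529: 20 values.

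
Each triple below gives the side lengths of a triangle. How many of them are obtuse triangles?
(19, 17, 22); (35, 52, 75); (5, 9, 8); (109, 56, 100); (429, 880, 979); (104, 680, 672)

(19,17,22): 17²+19² = 650 > 484 = 22² → acute
(35,52,75): 35²+52² = 3929 < 5625 = 75² → obtuse
(5,9,8): 5²+8² = 89 > 81 = 9² → acute
(109,56,100): 56²+100² = 13136 > 11881 = 109² → acute
(429,880,979): 429²+880² = 958441 = 979² → right
(104,680,672): 104²+672² = 462400 = 680² → right
1 of the 6 is obtuse.

1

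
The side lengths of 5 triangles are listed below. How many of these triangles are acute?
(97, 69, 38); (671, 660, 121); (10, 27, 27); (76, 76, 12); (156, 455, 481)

2

(97,69,38): 38²+69² = 6205 < 9409 = 97² → obtuse
(671,660,121): 121²+660² = 450241 = 671² → right
(10,27,27): 10²+27² = 829 > 729 = 27² → acute
(76,76,12): 12²+76² = 5920 > 5776 = 76² → acute
(156,455,481): 156²+455² = 231361 = 481² → right
2 of the 5 are acute.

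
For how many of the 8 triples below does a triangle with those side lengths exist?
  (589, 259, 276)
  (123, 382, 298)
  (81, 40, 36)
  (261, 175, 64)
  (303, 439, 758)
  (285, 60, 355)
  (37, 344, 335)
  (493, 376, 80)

2

(259,276,589): 259+276 ≤ 589 → not valid
(123,298,382): 123+298 > 382 → valid
(36,40,81): 36+40 ≤ 81 → not valid
(64,175,261): 64+175 ≤ 261 → not valid
(303,439,758): 303+439 ≤ 758 → not valid
(60,285,355): 60+285 ≤ 355 → not valid
(37,335,344): 37+335 > 344 → valid
(80,376,493): 80+376 ≤ 493 → not valid
2 of the 8 triples form a triangle.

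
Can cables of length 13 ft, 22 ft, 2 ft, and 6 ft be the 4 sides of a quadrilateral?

For a quadrilateral, each side must be shorter than the sum of the others.
Here the longest side is 22, but the remaining 3 sides sum to only 21.

No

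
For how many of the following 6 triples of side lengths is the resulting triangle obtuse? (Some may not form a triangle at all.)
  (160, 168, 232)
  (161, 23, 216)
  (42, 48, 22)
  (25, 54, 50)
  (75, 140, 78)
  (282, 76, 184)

(160,168,232): 160²+168² = 53824 = 232² → right
(161,23,216): 23+161 ≤ 216, not a triangle
(42,48,22): 22²+42² = 2248 < 2304 = 48² → obtuse
(25,54,50): 25²+50² = 3125 > 2916 = 54² → acute
(75,140,78): 75²+78² = 11709 < 19600 = 140² → obtuse
(282,76,184): 76+184 ≤ 282, not a triangle
2 of the 6 are obtuse.

2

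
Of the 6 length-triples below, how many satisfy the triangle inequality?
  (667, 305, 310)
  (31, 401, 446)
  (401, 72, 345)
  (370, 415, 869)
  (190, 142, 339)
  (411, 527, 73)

(305,310,667): 305+310 ≤ 667 → not valid
(31,401,446): 31+401 ≤ 446 → not valid
(72,345,401): 72+345 > 401 → valid
(370,415,869): 370+415 ≤ 869 → not valid
(142,190,339): 142+190 ≤ 339 → not valid
(73,411,527): 73+411 ≤ 527 → not valid
1 of the 6 triples forms a triangle.

1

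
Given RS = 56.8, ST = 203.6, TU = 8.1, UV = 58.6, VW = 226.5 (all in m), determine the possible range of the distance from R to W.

The maximum is all hops collinear in one direction: 56.8 + 203.6 + 8.1 + 58.6 + 226.5 = 553.6.
The longest hop is 226.5; the others sum to 327.1. Since 226.5 ≤ 327.1, the path can fold back on itself completely, so the minimum distance is 0.

0 ≤ RW ≤ 553.6 m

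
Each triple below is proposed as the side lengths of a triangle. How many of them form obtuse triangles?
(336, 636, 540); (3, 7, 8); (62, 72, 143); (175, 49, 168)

1

(336,636,540): 336²+540² = 404496 = 636² → right
(3,7,8): 3²+7² = 58 < 64 = 8² → obtuse
(62,72,143): 62+72 ≤ 143, not a triangle
(175,49,168): 49²+168² = 30625 = 175² → right
1 of the 4 is obtuse.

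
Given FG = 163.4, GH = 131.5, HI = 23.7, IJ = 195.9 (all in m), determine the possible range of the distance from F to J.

The maximum is all hops collinear in one direction: 163.4 + 131.5 + 23.7 + 195.9 = 514.5.
The longest hop is 195.9; the others sum to 318.6. Since 195.9 ≤ 318.6, the path can fold back on itself completely, so the minimum distance is 0.

0 ≤ FJ ≤ 514.5 m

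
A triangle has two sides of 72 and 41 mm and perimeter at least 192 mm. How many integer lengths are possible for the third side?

Triangle inequality: 31 < x < 113. Perimeter ≥ 192 gives x ≥ 192 − 72 − 41 = 79.
So 79 ≤ x < 113; integers 79 through 112: 34 values.

34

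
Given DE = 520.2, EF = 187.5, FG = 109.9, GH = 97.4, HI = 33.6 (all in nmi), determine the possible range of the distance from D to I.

The maximum is all hops collinear in one direction: 520.2 + 187.5 + 109.9 + 97.4 + 33.6 = 948.6.
The longest hop is 520.2; the others sum to 428.4. Folding the others back against it leaves at least 520.2 − 428.4 = 91.8.

91.8 ≤ DI ≤ 948.6 nmi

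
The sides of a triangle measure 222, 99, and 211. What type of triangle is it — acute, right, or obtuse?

acute

Compare the square of the longest side to the sum of squares of the other two: 99² + 211² = 54322 > 49284 = 222².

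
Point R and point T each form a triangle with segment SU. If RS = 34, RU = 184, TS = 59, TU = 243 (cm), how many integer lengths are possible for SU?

33

From triangle RSU: 150 < SU < 218.
From triangle TSU: 184 < SU < 302.
Intersection: 184 < SU < 218, so integers 185 through 217: 33 values.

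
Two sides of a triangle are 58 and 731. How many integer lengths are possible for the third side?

The third side lies in the open interval (673, 789).
Integers from 674 to 788 inclusive: 788 − 674 + 1 = 115.

115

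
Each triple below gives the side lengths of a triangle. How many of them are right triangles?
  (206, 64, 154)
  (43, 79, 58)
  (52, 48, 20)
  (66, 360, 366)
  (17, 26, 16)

(206,64,154): 64²+154² = 27812 < 42436 = 206² → obtuse
(43,79,58): 43²+58² = 5213 < 6241 = 79² → obtuse
(52,48,20): 20²+48² = 2704 = 52² → right
(66,360,366): 66²+360² = 133956 = 366² → right
(17,26,16): 16²+17² = 545 < 676 = 26² → obtuse
2 of the 5 are right.

2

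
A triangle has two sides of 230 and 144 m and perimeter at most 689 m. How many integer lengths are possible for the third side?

Triangle inequality: 86 < x < 374. Perimeter ≤ 689 gives x ≤ 689 − 230 − 144 = 315.
So 86 < x ≤ 315; integers 87 through 315: 229 values.

229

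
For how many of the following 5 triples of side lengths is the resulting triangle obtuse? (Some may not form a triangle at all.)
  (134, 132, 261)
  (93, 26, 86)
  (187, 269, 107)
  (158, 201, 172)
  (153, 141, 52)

(134,132,261): 132²+134² = 35380 < 68121 = 261² → obtuse
(93,26,86): 26²+86² = 8072 < 8649 = 93² → obtuse
(187,269,107): 107²+187² = 46418 < 72361 = 269² → obtuse
(158,201,172): 158²+172² = 54548 > 40401 = 201² → acute
(153,141,52): 52²+141² = 22585 < 23409 = 153² → obtuse
4 of the 5 are obtuse.

4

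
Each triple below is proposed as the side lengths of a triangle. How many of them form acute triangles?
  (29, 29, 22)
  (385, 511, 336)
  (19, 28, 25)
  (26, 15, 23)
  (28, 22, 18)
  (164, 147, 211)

5

(29,29,22): 22²+29² = 1325 > 841 = 29² → acute
(385,511,336): 336²+385² = 261121 = 511² → right
(19,28,25): 19²+25² = 986 > 784 = 28² → acute
(26,15,23): 15²+23² = 754 > 676 = 26² → acute
(28,22,18): 18²+22² = 808 > 784 = 28² → acute
(164,147,211): 147²+164² = 48505 > 44521 = 211² → acute
5 of the 6 are acute.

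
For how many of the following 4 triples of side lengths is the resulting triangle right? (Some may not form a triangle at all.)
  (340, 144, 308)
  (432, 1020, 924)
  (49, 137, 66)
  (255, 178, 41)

2

(340,144,308): 144²+308² = 115600 = 340² → right
(432,1020,924): 432²+924² = 1040400 = 1020² → right
(49,137,66): 49+66 ≤ 137, not a triangle
(255,178,41): 41+178 ≤ 255, not a triangle
2 of the 4 are right.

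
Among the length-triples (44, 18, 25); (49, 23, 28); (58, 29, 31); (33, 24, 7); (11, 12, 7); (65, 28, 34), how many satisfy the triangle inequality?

3

(18,25,44): 18+25 ≤ 44 → not valid
(23,28,49): 23+28 > 49 → valid
(29,31,58): 29+31 > 58 → valid
(7,24,33): 7+24 ≤ 33 → not valid
(7,11,12): 7+11 > 12 → valid
(28,34,65): 28+34 ≤ 65 → not valid
3 of the 6 triples form a triangle.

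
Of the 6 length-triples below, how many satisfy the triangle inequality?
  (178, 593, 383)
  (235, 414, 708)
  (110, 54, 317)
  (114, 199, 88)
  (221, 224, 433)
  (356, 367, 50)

(178,383,593): 178+383 ≤ 593 → not valid
(235,414,708): 235+414 ≤ 708 → not valid
(54,110,317): 54+110 ≤ 317 → not valid
(88,114,199): 88+114 > 199 → valid
(221,224,433): 221+224 > 433 → valid
(50,356,367): 50+356 > 367 → valid
3 of the 6 triples form a triangle.

3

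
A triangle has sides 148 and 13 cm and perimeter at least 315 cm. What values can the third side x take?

154 ≤ x < 161

Triangle inequality alone gives 135 < x < 161.
The perimeter condition gives x ≥ 315 − 148 − 13 = 154.
Intersecting the two: 154 ≤ x < 161.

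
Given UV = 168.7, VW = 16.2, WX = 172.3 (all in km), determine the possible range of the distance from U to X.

The maximum is all hops collinear in one direction: 168.7 + 16.2 + 172.3 = 357.2.
The longest hop is 172.3; the others sum to 184.9. Since 172.3 ≤ 184.9, the path can fold back on itself completely, so the minimum distance is 0.

0 ≤ UX ≤ 357.2 km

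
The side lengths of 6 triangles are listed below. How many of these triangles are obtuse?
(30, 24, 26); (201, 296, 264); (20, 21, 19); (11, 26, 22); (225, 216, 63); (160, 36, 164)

1

(30,24,26): 24²+26² = 1252 > 900 = 30² → acute
(201,296,264): 201²+264² = 110097 > 87616 = 296² → acute
(20,21,19): 19²+20² = 761 > 441 = 21² → acute
(11,26,22): 11²+22² = 605 < 676 = 26² → obtuse
(225,216,63): 63²+216² = 50625 = 225² → right
(160,36,164): 36²+160² = 26896 = 164² → right
1 of the 6 is obtuse.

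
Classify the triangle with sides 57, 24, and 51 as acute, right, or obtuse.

Compare the square of the longest side to the sum of squares of the other two: 24² + 51² = 3177 < 3249 = 57².

obtuse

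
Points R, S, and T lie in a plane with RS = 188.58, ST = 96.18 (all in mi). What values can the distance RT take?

By the triangle inequality, |188.58 − 96.18| ≤ RT ≤ 188.58 + 96.18.

92.40 ≤ RT ≤ 284.76 mi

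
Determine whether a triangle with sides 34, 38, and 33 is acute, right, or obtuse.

acute

Compare the square of the longest side to the sum of squares of the other two: 33² + 34² = 2245 > 1444 = 38².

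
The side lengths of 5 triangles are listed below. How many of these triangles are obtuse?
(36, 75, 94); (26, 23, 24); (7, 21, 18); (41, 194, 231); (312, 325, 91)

(36,75,94): 36²+75² = 6921 < 8836 = 94² → obtuse
(26,23,24): 23²+24² = 1105 > 676 = 26² → acute
(7,21,18): 7²+18² = 373 < 441 = 21² → obtuse
(41,194,231): 41²+194² = 39317 < 53361 = 231² → obtuse
(312,325,91): 91²+312² = 105625 = 325² → right
3 of the 5 are obtuse.

3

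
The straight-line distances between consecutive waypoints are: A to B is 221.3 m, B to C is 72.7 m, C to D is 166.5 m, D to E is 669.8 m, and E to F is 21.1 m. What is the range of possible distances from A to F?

188.2 ≤ AF ≤ 1151.4 m

The maximum is all hops collinear in one direction: 221.3 + 72.7 + 166.5 + 669.8 + 21.1 = 1151.4.
The longest hop is 669.8; the others sum to 481.6. Folding the others back against it leaves at least 669.8 − 481.6 = 188.2.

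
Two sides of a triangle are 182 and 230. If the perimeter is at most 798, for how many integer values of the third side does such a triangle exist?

338

Triangle inequality: 48 < x < 412. Perimeter ≤ 798 gives x ≤ 798 − 182 − 230 = 386.
So 48 < x ≤ 386; integers 49 through 386: 338 values.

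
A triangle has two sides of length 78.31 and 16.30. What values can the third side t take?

62.01 < t < 94.61

By the triangle inequality, t must be less than 78.31 + 16.30 = 94.61 and greater than |78.31 − 16.30| = 62.01.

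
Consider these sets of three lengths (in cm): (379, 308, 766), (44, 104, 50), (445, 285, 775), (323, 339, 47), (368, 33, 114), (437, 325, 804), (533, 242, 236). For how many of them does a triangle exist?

1

(308,379,766): 308+379 ≤ 766 → not valid
(44,50,104): 44+50 ≤ 104 → not valid
(285,445,775): 285+445 ≤ 775 → not valid
(47,323,339): 47+323 > 339 → valid
(33,114,368): 33+114 ≤ 368 → not valid
(325,437,804): 325+437 ≤ 804 → not valid
(236,242,533): 236+242 ≤ 533 → not valid
1 of the 7 triples forms a triangle.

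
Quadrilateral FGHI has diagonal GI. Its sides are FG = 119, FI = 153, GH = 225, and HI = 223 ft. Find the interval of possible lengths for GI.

34 < GI < 272

From triangle FGI: |119 − 153| < GI < 119 + 153, i.e. 34 < GI < 272.
From triangle HGI: 2 < GI < 448.
Both must hold, so GI lies in the intersection.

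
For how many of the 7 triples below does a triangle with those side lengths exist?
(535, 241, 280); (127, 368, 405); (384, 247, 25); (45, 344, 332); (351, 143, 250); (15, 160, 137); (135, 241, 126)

(241,280,535): 241+280 ≤ 535 → not valid
(127,368,405): 127+368 > 405 → valid
(25,247,384): 25+247 ≤ 384 → not valid
(45,332,344): 45+332 > 344 → valid
(143,250,351): 143+250 > 351 → valid
(15,137,160): 15+137 ≤ 160 → not valid
(126,135,241): 126+135 > 241 → valid
4 of the 7 triples form a triangle.

4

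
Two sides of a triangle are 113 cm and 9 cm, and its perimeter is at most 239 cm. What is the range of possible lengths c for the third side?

104 < c ≤ 117

Triangle inequality alone gives 104 < c < 122.
The perimeter condition gives c ≤ 239 − 113 − 9 = 117.
Intersecting the two: 104 < c ≤ 117.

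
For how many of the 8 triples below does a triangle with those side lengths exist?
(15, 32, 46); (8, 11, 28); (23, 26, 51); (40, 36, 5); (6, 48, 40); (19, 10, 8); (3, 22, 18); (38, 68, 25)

(15,32,46): 15+32 > 46 → valid
(8,11,28): 8+11 ≤ 28 → not valid
(23,26,51): 23+26 ≤ 51 → not valid
(5,36,40): 5+36 > 40 → valid
(6,40,48): 6+40 ≤ 48 → not valid
(8,10,19): 8+10 ≤ 19 → not valid
(3,18,22): 3+18 ≤ 22 → not valid
(25,38,68): 25+38 ≤ 68 → not valid
2 of the 8 triples form a triangle.

2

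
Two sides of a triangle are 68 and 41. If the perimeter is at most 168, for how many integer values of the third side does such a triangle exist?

32

Triangle inequality: 27 < x < 109. Perimeter ≤ 168 gives x ≤ 168 − 68 − 41 = 59.
So 27 < x ≤ 59; integers 28 through 59: 32 values.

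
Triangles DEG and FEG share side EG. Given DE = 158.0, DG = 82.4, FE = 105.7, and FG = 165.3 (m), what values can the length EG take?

75.6 < EG < 240.4

From triangle DEG: |158.0 − 82.4| < EG < 158.0 + 82.4, i.e. 75.6 < EG < 240.4.
From triangle FEG: 59.6 < EG < 271.0.
Both must hold, so EG lies in the intersection.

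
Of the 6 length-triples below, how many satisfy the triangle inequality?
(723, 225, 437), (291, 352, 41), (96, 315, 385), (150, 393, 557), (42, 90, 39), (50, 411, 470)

(225,437,723): 225+437 ≤ 723 → not valid
(41,291,352): 41+291 ≤ 352 → not valid
(96,315,385): 96+315 > 385 → valid
(150,393,557): 150+393 ≤ 557 → not valid
(39,42,90): 39+42 ≤ 90 → not valid
(50,411,470): 50+411 ≤ 470 → not valid
1 of the 6 triples forms a triangle.

1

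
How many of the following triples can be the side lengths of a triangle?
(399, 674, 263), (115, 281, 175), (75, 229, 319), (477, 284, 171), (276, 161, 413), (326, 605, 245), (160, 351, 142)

2

(263,399,674): 263+399 ≤ 674 → not valid
(115,175,281): 115+175 > 281 → valid
(75,229,319): 75+229 ≤ 319 → not valid
(171,284,477): 171+284 ≤ 477 → not valid
(161,276,413): 161+276 > 413 → valid
(245,326,605): 245+326 ≤ 605 → not valid
(142,160,351): 142+160 ≤ 351 → not valid
2 of the 7 triples form a triangle.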